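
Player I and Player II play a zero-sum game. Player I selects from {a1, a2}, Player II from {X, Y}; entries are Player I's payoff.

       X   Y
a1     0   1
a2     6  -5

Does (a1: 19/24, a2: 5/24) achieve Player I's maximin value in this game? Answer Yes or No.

Against X this mix gives (19/24)·0 + (5/24)·6 = 5/4.
Against Y this mix gives (19/24)·1 + (5/24)·(-5) = -1/4.
Player II will play Y, holding Player I to -1/4. Shifting weight toward the row that does better against Y would raise this floor (the equalizing mix achieves 1/2 against both Y and X), so the proposed strategy is not optimal.

No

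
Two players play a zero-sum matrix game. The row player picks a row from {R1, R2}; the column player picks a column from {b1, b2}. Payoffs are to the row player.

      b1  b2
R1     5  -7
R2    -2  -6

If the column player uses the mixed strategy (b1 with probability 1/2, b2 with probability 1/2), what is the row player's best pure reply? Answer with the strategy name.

R1

Expected payoff of R1: (1/2)·5 + (1/2)·(-7) = -1.
Expected payoff of R2: (1/2)·(-2) + (1/2)·(-6) = -4.
The largest is -1, so the row player's best response is R1.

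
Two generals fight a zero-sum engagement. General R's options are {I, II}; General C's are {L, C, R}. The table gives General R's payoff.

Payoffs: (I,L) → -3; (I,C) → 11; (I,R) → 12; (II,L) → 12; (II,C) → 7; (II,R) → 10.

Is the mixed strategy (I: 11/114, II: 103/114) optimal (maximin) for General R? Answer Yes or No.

No

Against L this mix gives (11/114)·(-3) + (103/114)·12 = 401/38.
Against C this mix gives (11/114)·11 + (103/114)·7 = 421/57.
Against R this mix gives (11/114)·12 + (103/114)·10 = 581/57.
General C will play C, holding General R to 421/57. Shifting weight toward the row that does better against C would raise this floor (the equalizing mix achieves 153/19 against both C and L), so the proposed strategy is not optimal.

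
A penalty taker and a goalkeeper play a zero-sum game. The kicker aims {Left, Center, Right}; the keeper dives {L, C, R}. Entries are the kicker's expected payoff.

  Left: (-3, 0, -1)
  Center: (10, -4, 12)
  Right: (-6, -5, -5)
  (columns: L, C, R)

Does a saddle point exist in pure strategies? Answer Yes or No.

No

Row minima: Left → -3, Center → -4, Right → -6; maximin = -3.
Column maxima: L → 10, C → 0, R → 12; minimax = 0.
-3 ≠ 0, so no pure-strategy equilibrium exists.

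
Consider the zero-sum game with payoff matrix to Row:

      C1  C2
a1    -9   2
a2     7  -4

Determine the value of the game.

Row minima: a1 → -9, a2 → -4; maximin = -4.
Column maxima: C1 → 7, C2 → 2; minimax = 2.
-4 ≠ 2, so there is no saddle point; optimal play is mixed.
Let Row play a1 with probability p. Expected payoff against C1: (-9)p + 7(1−p) = −16p + 7; against C2: 2p + (-4)(1−p) = 6p − 4.
Setting these equal: −16p + 7 = 6p − 4 ⇒ −22p = -11 ⇒ p = 1/2, and the value is (-16)·(1/2) + 7 = -1.
For Column: with q = P(C1), equating a1's and a2's payoffs gives −11q + 2 = 11q − 4 ⇒ q = 3/11.

-1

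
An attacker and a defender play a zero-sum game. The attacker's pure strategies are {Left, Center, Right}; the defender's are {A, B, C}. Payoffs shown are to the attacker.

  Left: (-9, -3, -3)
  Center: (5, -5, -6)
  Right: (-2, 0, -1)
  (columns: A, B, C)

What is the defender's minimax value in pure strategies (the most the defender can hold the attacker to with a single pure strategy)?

-1

Column maxima: A → 5, B → 0, C → -1.
The smallest of these is -1.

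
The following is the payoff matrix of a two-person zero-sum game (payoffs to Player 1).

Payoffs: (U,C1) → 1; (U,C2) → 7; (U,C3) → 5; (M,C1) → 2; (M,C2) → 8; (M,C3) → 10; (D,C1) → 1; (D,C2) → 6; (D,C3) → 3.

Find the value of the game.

2

Row minima: U → 1, M → 2, D → 1; maximin = 2.
Column maxima: C1 → 2, C2 → 8, C3 → 10; minimax = 2.
Since maximin = minimax = 2, there is a saddle point and the value is 2.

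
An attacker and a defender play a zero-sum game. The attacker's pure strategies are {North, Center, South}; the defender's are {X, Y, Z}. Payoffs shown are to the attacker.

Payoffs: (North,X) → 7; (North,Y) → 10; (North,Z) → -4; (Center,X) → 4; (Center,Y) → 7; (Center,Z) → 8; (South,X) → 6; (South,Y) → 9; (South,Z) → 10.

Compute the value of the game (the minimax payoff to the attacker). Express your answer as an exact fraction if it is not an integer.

94/15

Row minima: North → -4, Center → 4, South → 6; maximin = 6.
Column maxima: X → 7, Y → 10, Z → 10; minimax = 7.
6 ≠ 7, so there is no saddle point; optimal play is mixed.
Center is strictly dominated by South, so the attacker never plays it.
Y is strictly dominated by X (it gives the attacker strictly more in every row), so the defender never plays it.
On the remaining 2×2 (North, South vs X, Z):
Let the attacker play North with probability p. Expected payoff against X: 7p + 6(1−p) = p + 6; against Z: (-4)p + 10(1−p) = −14p + 10.
Setting these equal: p + 6 = −14p + 10 ⇒ 15p = 4 ⇒ p = 4/15, and the value is (1)·(4/15) + 6 = 94/15.
For the defender: with q = P(X), equating North's and South's payoffs gives 11q − 4 = −4q + 10 ⇒ q = 14/15.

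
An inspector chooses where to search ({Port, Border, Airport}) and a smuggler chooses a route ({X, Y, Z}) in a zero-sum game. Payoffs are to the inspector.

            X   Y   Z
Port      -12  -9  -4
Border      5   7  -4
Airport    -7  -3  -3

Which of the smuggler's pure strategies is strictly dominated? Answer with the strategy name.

X holds the inspector's payoff strictly below Y in every row: -12 < -9, 5 < 7, -7 < -3.
So Y is strictly dominated for the smuggler.

Y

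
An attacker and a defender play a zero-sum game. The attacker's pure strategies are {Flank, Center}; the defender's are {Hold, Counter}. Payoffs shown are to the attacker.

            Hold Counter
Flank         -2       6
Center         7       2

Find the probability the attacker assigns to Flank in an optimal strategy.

5/13

Row minima: Flank → -2, Center → 2; maximin = 2.
Column maxima: Hold → 7, Counter → 6; minimax = 6.
2 ≠ 6, so there is no saddle point; optimal play is mixed.
Let the attacker play Flank with probability p. Expected payoff against Hold: (-2)p + 7(1−p) = −9p + 7; against Counter: 6p + 2(1−p) = 4p + 2.
Setting these equal: −9p + 7 = 4p + 2 ⇒ −13p = -5 ⇒ p = 5/13, and the value is (-9)·(5/13) + 7 = 46/13.
For the defender: with q = P(Hold), equating Flank's and Center's payoffs gives −8q + 6 = 5q + 2 ⇒ q = 4/13.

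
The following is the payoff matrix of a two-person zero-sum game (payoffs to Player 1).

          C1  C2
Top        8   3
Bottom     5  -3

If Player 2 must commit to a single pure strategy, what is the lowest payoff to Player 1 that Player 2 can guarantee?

Column maxima: C1 → 8, C2 → 3.
The smallest of these is 3.

3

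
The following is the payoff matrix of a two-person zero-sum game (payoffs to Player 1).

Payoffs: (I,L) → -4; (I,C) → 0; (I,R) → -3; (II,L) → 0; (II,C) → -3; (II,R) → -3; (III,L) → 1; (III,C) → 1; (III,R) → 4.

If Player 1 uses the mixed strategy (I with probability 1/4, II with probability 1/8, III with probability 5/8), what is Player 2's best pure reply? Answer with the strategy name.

L

If Player 2 plays L, Player 1's expected payoff is (1/4)·(-4) + (1/8)·0 + (5/8)·1 = -3/8.
If Player 2 plays C, Player 1's expected payoff is (1/4)·0 + (1/8)·(-3) + (5/8)·1 = 1/4.
If Player 2 plays R, Player 1's expected payoff is (1/4)·(-3) + (1/8)·(-3) + (5/8)·4 = 11/8.
Player 2 minimizes Player 1's payoff; the smallest is -3/8, so the best response is L.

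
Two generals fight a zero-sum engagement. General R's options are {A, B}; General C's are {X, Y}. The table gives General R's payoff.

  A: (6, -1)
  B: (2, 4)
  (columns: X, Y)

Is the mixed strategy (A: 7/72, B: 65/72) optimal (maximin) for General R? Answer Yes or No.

No

Against X this mix gives (7/72)·6 + (65/72)·2 = 43/18.
Against Y this mix gives (7/72)·(-1) + (65/72)·4 = 253/72.
General C will play X, holding General R to 43/18. Shifting weight toward the row that does better against X would raise this floor (the equalizing mix achieves 26/9 against both X and Y), so the proposed strategy is not optimal.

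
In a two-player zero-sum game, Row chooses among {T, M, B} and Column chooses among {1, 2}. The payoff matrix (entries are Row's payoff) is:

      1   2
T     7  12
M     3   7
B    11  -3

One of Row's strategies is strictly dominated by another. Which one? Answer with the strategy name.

M

T gives a strictly higher payoff than M against every column: 7 > 3, 12 > 7.
So M is strictly dominated and Row never plays it.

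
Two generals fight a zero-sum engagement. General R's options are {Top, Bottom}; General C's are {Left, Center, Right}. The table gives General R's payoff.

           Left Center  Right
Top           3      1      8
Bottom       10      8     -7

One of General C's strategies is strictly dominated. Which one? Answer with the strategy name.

Center holds General R's payoff strictly below Left in every row: 1 < 3, 8 < 10.
So Left is strictly dominated for General C.

Left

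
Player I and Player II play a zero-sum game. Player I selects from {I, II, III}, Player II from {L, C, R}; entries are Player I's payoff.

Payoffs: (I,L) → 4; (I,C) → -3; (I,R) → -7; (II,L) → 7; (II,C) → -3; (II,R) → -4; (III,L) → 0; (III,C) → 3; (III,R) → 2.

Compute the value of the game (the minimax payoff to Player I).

14/13

Row minima: I → -7, II → -4, III → 0; maximin = 0.
Column maxima: L → 7, C → 3, R → 2; minimax = 2.
0 ≠ 2, so there is no saddle point; optimal play is mixed.
C is strictly dominated by R (it gives Player I strictly more in every row), so Player II never plays it.
With C eliminated, I is strictly dominated by II (II gives Player I strictly more in every remaining column), so Player I never plays it.
On the remaining 2×2 (II, III vs L, R):
Let Player I play II with probability p. Expected payoff against L: 7p + 0(1−p) = 7p; against R: (-4)p + 2(1−p) = −6p + 2.
Setting these equal: 7p = −6p + 2 ⇒ 13p = 2 ⇒ p = 2/13, and the value is (7)·(2/13) = 14/13.
For Player II: with q = P(L), equating II's and III's payoffs gives 11q − 4 = −2q + 2 ⇒ q = 6/13.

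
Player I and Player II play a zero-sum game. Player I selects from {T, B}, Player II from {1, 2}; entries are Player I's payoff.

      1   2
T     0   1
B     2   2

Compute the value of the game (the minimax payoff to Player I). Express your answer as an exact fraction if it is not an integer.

Row minima: T → 0, B → 2; maximin = 2.
Column maxima: 1 → 2, 2 → 2; minimax = 2.
Since maximin = minimax = 2, there is a saddle point and the value is 2.

2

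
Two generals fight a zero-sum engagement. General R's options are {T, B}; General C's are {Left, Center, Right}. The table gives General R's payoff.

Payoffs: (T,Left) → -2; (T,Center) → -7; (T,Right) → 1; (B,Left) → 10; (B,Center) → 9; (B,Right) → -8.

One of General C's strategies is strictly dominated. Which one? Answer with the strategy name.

Center holds General R's payoff strictly below Left in every row: -7 < -2, 9 < 10.
So Left is strictly dominated for General C.

Left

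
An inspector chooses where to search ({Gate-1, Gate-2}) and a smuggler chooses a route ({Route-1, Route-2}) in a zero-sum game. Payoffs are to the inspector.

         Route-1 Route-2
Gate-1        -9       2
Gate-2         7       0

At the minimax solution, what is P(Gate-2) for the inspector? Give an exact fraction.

Row minima: Gate-1 → -9, Gate-2 → 0; maximin = 0.
Column maxima: Route-1 → 7, Route-2 → 2; minimax = 2.
0 ≠ 2, so there is no saddle point; optimal play is mixed.
Let the inspector play Gate-1 with probability p. Expected payoff against Route-1: (-9)p + 7(1−p) = −16p + 7; against Route-2: 2p + 0(1−p) = 2p.
Setting these equal: −16p + 7 = 2p ⇒ −18p = -7 ⇒ p = 7/18, and the value is (-16)·(7/18) + 7 = 7/9.
For the smuggler: with q = P(Route-1), equating Gate-1's and Gate-2's payoffs gives −11q + 2 = 7q ⇒ q = 1/9.

11/18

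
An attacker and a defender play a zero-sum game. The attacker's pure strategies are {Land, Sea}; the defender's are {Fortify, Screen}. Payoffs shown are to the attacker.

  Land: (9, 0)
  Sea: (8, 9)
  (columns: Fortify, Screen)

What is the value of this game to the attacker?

81/10

Row minima: Land → 0, Sea → 8; maximin = 8.
Column maxima: Fortify → 9, Screen → 9; minimax = 9.
8 ≠ 9, so there is no saddle point; optimal play is mixed.
Let the attacker play Land with probability p. Expected payoff against Fortify: 9p + 8(1−p) = p + 8; against Screen: 0p + 9(1−p) = −9p + 9.
Setting these equal: p + 8 = −9p + 9 ⇒ 10p = 1 ⇒ p = 1/10, and the value is (1)·(1/10) + 8 = 81/10.
For the defender: with q = P(Fortify), equating Land's and Sea's payoffs gives 9q = −q + 9 ⇒ q = 9/10.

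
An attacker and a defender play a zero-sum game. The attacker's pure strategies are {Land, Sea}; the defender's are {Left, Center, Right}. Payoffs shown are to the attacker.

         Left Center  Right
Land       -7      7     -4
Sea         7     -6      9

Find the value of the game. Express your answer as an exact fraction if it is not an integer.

Row minima: Land → -7, Sea → -6; maximin = -6.
Column maxima: Left → 7, Center → 7, Right → 9; minimax = 7.
-6 ≠ 7, so there is no saddle point; optimal play is mixed.
Right is strictly dominated by Left (it gives the attacker strictly more in every row), so the defender never plays it.
On the remaining 2×2 (Land, Sea vs Left, Center):
Let the attacker play Land with probability p. Expected payoff against Left: (-7)p + 7(1−p) = −14p + 7; against Center: 7p + (-6)(1−p) = 13p − 6.
Setting these equal: −14p + 7 = 13p − 6 ⇒ −27p = -13 ⇒ p = 13/27, and the value is (-14)·(13/27) + 7 = 7/27.
For the defender: with q = P(Left), equating Land's and Sea's payoffs gives −14q + 7 = 13q − 6 ⇒ q = 13/27.

7/27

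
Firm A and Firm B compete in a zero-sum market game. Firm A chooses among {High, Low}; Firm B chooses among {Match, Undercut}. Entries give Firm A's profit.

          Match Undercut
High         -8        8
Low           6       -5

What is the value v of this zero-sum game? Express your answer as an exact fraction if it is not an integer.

Row minima: High → -8, Low → -5; maximin = -5.
Column maxima: Match → 6, Undercut → 8; minimax = 6.
-5 ≠ 6, so there is no saddle point; optimal play is mixed.
Let Firm A play High with probability p. Expected payoff against Match: (-8)p + 6(1−p) = −14p + 6; against Undercut: 8p + (-5)(1−p) = 13p − 5.
Setting these equal: −14p + 6 = 13p − 5 ⇒ −27p = -11 ⇒ p = 11/27, and the value is (-14)·(11/27) + 6 = 8/27.
For Firm B: with q = P(Match), equating High's and Low's payoffs gives −16q + 8 = 11q − 5 ⇒ q = 13/27.

8/27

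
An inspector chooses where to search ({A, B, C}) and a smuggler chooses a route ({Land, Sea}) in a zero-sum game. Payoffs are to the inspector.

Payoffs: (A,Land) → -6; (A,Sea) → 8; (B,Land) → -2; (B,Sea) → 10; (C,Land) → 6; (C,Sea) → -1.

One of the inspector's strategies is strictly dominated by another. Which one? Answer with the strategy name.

B gives a strictly higher payoff than A against every column: -2 > -6, 10 > 8.
So A is strictly dominated and the inspector never plays it.

A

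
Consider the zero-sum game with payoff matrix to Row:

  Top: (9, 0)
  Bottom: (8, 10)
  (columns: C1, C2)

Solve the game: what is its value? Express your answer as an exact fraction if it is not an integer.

90/11

Row minima: Top → 0, Bottom → 8; maximin = 8.
Column maxima: C1 → 9, C2 → 10; minimax = 9.
8 ≠ 9, so there is no saddle point; optimal play is mixed.
Let Row play Top with probability p. Expected payoff against C1: 9p + 8(1−p) = p + 8; against C2: 0p + 10(1−p) = −10p + 10.
Setting these equal: p + 8 = −10p + 10 ⇒ 11p = 2 ⇒ p = 2/11, and the value is (1)·(2/11) + 8 = 90/11.
For Column: with q = P(C1), equating Top's and Bottom's payoffs gives 9q = −2q + 10 ⇒ q = 10/11.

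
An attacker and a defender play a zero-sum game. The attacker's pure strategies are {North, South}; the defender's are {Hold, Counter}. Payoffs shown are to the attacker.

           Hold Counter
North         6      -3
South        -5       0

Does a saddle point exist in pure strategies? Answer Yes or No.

No

Row minima: North → -3, South → -5; maximin = -3.
Column maxima: Hold → 6, Counter → 0; minimax = 0.
-3 ≠ 0, so no pure-strategy equilibrium exists.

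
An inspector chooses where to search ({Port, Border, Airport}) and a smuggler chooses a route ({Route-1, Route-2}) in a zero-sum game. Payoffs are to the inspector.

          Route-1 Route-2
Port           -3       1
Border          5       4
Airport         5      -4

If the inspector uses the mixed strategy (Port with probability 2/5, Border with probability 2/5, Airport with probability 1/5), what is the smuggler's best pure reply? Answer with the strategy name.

Route-2

If the smuggler plays Route-1, the inspector's expected payoff is (2/5)·(-3) + (2/5)·5 + (1/5)·5 = 9/5.
If the smuggler plays Route-2, the inspector's expected payoff is (2/5)·1 + (2/5)·4 + (1/5)·(-4) = 6/5.
The smuggler minimizes the inspector's payoff; the smallest is 6/5, so the best response is Route-2.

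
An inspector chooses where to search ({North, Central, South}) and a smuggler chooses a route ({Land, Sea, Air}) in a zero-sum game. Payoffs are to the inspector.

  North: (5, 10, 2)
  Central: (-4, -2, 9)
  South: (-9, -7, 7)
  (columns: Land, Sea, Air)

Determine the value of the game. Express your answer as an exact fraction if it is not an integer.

Row minima: North → 2, Central → -4, South → -9; maximin = 2.
Column maxima: Land → 5, Sea → 10, Air → 9; minimax = 5.
2 ≠ 5, so there is no saddle point; optimal play is mixed.
South is strictly dominated by Central, so the inspector never plays it.
Sea is strictly dominated by Land (it gives the inspector strictly more in every row), so the smuggler never plays it.
On the remaining 2×2 (North, Central vs Land, Air):
Let the inspector play North with probability p. Expected payoff against Land: 5p + (-4)(1−p) = 9p − 4; against Air: 2p + 9(1−p) = −7p + 9.
Setting these equal: 9p − 4 = −7p + 9 ⇒ 16p = 13 ⇒ p = 13/16, and the value is (9)·(13/16) − 4 = 53/16.
For the smuggler: with q = P(Land), equating North's and Central's payoffs gives 3q + 2 = −13q + 9 ⇒ q = 7/16.

53/16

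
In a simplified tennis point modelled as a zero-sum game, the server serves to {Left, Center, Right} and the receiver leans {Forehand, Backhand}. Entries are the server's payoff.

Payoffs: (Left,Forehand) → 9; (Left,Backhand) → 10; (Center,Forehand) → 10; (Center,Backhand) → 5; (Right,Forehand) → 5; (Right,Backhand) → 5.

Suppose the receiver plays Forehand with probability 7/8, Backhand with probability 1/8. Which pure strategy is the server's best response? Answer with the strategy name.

Center

Expected payoff of Left: (7/8)·9 + (1/8)·10 = 73/8.
Expected payoff of Center: (7/8)·10 + (1/8)·5 = 75/8.
Expected payoff of Right: (7/8)·5 + (1/8)·5 = 5.
The largest is 75/8, so the server's best response is Center.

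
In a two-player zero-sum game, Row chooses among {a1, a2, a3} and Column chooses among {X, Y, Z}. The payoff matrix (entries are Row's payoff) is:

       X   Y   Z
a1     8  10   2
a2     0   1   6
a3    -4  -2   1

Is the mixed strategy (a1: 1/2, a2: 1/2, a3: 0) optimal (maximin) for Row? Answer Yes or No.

Against X this mix gives (1/2)·8 + (1/2)·0 = 4.
Against Y this mix gives (1/2)·10 + (1/2)·1 = 11/2.
Against Z this mix gives (1/2)·2 + (1/2)·6 = 4.
All of Column's active replies (X, Z) yield 4, and no column does worse for Row. The mix makes Column indifferent and guarantees 4, so it is optimal.

Yes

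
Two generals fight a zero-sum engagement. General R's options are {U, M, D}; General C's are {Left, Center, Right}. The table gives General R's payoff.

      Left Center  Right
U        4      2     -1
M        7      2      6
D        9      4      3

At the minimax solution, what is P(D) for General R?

Row minima: U → -1, M → 2, D → 3; maximin = 3.
Column maxima: Left → 9, Center → 4, Right → 6; minimax = 4.
3 ≠ 4, so there is no saddle point; optimal play is mixed.
U is strictly dominated by D, so General R never plays it.
Left is strictly dominated by Center (it gives General R strictly more in every row), so General C never plays it.
On the remaining 2×2 (M, D vs Center, Right):
Let General R play M with probability p. Expected payoff against Center: 2p + 4(1−p) = −2p + 4; against Right: 6p + 3(1−p) = 3p + 3.
Setting these equal: −2p + 4 = 3p + 3 ⇒ −5p = -1 ⇒ p = 1/5, and the value is (-2)·(1/5) + 4 = 18/5.
For General C: with q = P(Center), equating M's and D's payoffs gives −4q + 6 = q + 3 ⇒ q = 3/5.

4/5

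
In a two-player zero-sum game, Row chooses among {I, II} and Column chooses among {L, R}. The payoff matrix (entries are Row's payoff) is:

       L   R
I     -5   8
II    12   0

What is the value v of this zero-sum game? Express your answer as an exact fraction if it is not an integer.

96/25

Row minima: I → -5, II → 0; maximin = 0.
Column maxima: L → 12, R → 8; minimax = 8.
0 ≠ 8, so there is no saddle point; optimal play is mixed.
Let Row play I with probability p. Expected payoff against L: (-5)p + 12(1−p) = −17p + 12; against R: 8p + 0(1−p) = 8p.
Setting these equal: −17p + 12 = 8p ⇒ −25p = -12 ⇒ p = 12/25, and the value is (-17)·(12/25) + 12 = 96/25.
For Column: with q = P(L), equating I's and II's payoffs gives −13q + 8 = 12q ⇒ q = 8/25.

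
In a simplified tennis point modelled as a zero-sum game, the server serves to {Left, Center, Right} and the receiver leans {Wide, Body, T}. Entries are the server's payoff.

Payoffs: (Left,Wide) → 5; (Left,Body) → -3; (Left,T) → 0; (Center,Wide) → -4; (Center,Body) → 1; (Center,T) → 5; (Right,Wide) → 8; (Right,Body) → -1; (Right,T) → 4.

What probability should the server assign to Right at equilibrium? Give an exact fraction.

Row minima: Left → -3, Center → -4, Right → -1; maximin = -1.
Column maxima: Wide → 8, Body → 1, T → 5; minimax = 1.
-1 ≠ 1, so there is no saddle point; optimal play is mixed.
Left is strictly dominated by Right, so the server never plays it.
T is strictly dominated by Body (it gives the server strictly more in every row), so the receiver never plays it.
On the remaining 2×2 (Center, Right vs Wide, Body):
Let the server play Center with probability p. Expected payoff against Wide: (-4)p + 8(1−p) = −12p + 8; against Body: 1p + (-1)(1−p) = 2p − 1.
Setting these equal: −12p + 8 = 2p − 1 ⇒ −14p = -9 ⇒ p = 9/14, and the value is (-12)·(9/14) + 8 = 2/7.
For the receiver: with q = P(Wide), equating Center's and Right's payoffs gives −5q + 1 = 9q − 1 ⇒ q = 1/7.

5/14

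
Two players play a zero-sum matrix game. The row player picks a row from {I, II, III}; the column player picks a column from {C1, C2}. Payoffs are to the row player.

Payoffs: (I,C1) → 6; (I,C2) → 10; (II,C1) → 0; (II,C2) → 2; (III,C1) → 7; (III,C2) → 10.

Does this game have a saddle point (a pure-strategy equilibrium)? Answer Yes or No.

Yes

Row minima: I → 6, II → 0, III → 7; maximin = 7.
Column maxima: C1 → 7, C2 → 10; minimax = 7.
maximin = minimax = 7, so a saddle point exists.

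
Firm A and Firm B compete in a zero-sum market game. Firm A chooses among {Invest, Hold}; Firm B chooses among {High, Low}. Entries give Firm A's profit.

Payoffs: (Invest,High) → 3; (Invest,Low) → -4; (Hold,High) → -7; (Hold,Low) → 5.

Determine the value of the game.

Row minima: Invest → -4, Hold → -7; maximin = -4.
Column maxima: High → 3, Low → 5; minimax = 3.
-4 ≠ 3, so there is no saddle point; optimal play is mixed.
Let Firm A play Invest with probability p. Expected payoff against High: 3p + (-7)(1−p) = 10p − 7; against Low: (-4)p + 5(1−p) = −9p + 5.
Setting these equal: 10p − 7 = −9p + 5 ⇒ 19p = 12 ⇒ p = 12/19, and the value is (10)·(12/19) − 7 = -13/19.
For Firm B: with q = P(High), equating Invest's and Hold's payoffs gives 7q − 4 = −12q + 5 ⇒ q = 9/19.

-13/19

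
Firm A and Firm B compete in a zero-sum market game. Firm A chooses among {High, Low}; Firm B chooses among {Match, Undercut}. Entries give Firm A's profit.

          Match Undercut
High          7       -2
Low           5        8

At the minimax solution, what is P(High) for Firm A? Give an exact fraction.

1/4

Row minima: High → -2, Low → 5; maximin = 5.
Column maxima: Match → 7, Undercut → 8; minimax = 7.
5 ≠ 7, so there is no saddle point; optimal play is mixed.
Let Firm A play High with probability p. Expected payoff against Match: 7p + 5(1−p) = 2p + 5; against Undercut: (-2)p + 8(1−p) = −10p + 8.
Setting these equal: 2p + 5 = −10p + 8 ⇒ 12p = 3 ⇒ p = 1/4, and the value is (2)·(1/4) + 5 = 11/2.
For Firm B: with q = P(Match), equating High's and Low's payoffs gives 9q − 2 = −3q + 8 ⇒ q = 5/6.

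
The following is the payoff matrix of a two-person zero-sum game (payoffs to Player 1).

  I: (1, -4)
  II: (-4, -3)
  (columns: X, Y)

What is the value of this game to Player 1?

-19/6

Row minima: I → -4, II → -4; maximin = -4.
Column maxima: X → 1, Y → -3; minimax = -3.
-4 ≠ -3, so there is no saddle point; optimal play is mixed.
Let Player 1 play I with probability p. Expected payoff against X: 1p + (-4)(1−p) = 5p − 4; against Y: (-4)p + (-3)(1−p) = −p − 3.
Setting these equal: 5p − 4 = −p − 3 ⇒ 6p = 1 ⇒ p = 1/6, and the value is (5)·(1/6) − 4 = -19/6.
For Player 2: with q = P(X), equating I's and II's payoffs gives 5q − 4 = −q − 3 ⇒ q = 1/6.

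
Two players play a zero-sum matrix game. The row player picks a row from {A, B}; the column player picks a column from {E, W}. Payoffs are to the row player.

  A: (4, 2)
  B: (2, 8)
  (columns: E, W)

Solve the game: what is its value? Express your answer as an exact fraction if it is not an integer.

Row minima: A → 2, B → 2; maximin = 2.
Column maxima: E → 4, W → 8; minimax = 4.
2 ≠ 4, so there is no saddle point; optimal play is mixed.
Let the row player play A with probability p. Expected payoff against E: 4p + 2(1−p) = 2p + 2; against W: 2p + 8(1−p) = −6p + 8.
Setting these equal: 2p + 2 = −6p + 8 ⇒ 8p = 6 ⇒ p = 3/4, and the value is (2)·(3/4) + 2 = 7/2.
For the column player: with q = P(E), equating A's and B's payoffs gives 2q + 2 = −6q + 8 ⇒ q = 3/4.

7/2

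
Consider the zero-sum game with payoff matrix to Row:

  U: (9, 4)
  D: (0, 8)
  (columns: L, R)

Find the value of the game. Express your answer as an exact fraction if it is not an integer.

Row minima: U → 4, D → 0; maximin = 4.
Column maxima: L → 9, R → 8; minimax = 8.
4 ≠ 8, so there is no saddle point; optimal play is mixed.
Let Row play U with probability p. Expected payoff against L: 9p + 0(1−p) = 9p; against R: 4p + 8(1−p) = −4p + 8.
Setting these equal: 9p = −4p + 8 ⇒ 13p = 8 ⇒ p = 8/13, and the value is (9)·(8/13) = 72/13.
For Column: with q = P(L), equating U's and D's payoffs gives 5q + 4 = −8q + 8 ⇒ q = 4/13.

72/13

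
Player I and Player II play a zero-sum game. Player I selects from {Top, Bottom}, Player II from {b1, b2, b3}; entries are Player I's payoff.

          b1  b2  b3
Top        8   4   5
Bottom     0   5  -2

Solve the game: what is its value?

33/8

Row minima: Top → 4, Bottom → -2; maximin = 4.
Column maxima: b1 → 8, b2 → 5, b3 → 5; minimax = 5.
4 ≠ 5, so there is no saddle point; optimal play is mixed.
b1 is strictly dominated by b3 (it gives Player I strictly more in every row), so Player II never plays it.
On the remaining 2×2 (Top, Bottom vs b2, b3):
Let Player I play Top with probability p. Expected payoff against b2: 4p + 5(1−p) = −p + 5; against b3: 5p + (-2)(1−p) = 7p − 2.
Setting these equal: −p + 5 = 7p − 2 ⇒ −8p = -7 ⇒ p = 7/8, and the value is (-1)·(7/8) + 5 = 33/8.
For Player II: with q = P(b2), equating Top's and Bottom's payoffs gives −q + 5 = 7q − 2 ⇒ q = 7/8.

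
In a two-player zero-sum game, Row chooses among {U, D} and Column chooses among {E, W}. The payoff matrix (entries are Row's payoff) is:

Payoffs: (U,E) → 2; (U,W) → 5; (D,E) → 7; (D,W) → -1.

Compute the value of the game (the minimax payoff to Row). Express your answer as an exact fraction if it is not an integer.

37/11

Row minima: U → 2, D → -1; maximin = 2.
Column maxima: E → 7, W → 5; minimax = 5.
2 ≠ 5, so there is no saddle point; optimal play is mixed.
Let Row play U with probability p. Expected payoff against E: 2p + 7(1−p) = −5p + 7; against W: 5p + (-1)(1−p) = 6p − 1.
Setting these equal: −5p + 7 = 6p − 1 ⇒ −11p = -8 ⇒ p = 8/11, and the value is (-5)·(8/11) + 7 = 37/11.
For Column: with q = P(E), equating U's and D's payoffs gives −3q + 5 = 8q − 1 ⇒ q = 6/11.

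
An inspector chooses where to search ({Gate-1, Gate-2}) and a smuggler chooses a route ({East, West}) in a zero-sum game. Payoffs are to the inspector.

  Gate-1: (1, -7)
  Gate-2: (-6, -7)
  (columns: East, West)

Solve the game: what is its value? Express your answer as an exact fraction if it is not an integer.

Row minima: Gate-1 → -7, Gate-2 → -7; maximin = -7.
Column maxima: East → 1, West → -7; minimax = -7.
Since maximin = minimax = -7, there is a saddle point and the value is -7.

-7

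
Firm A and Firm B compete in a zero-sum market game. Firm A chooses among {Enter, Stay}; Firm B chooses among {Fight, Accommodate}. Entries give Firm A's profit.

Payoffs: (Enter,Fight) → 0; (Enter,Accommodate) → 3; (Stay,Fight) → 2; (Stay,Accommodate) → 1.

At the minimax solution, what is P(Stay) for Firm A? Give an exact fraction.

3/4

Row minima: Enter → 0, Stay → 1; maximin = 1.
Column maxima: Fight → 2, Accommodate → 3; minimax = 2.
1 ≠ 2, so there is no saddle point; optimal play is mixed.
Let Firm A play Enter with probability p. Expected payoff against Fight: 0p + 2(1−p) = −2p + 2; against Accommodate: 3p + 1(1−p) = 2p + 1.
Setting these equal: −2p + 2 = 2p + 1 ⇒ −4p = -1 ⇒ p = 1/4, and the value is (-2)·(1/4) + 2 = 3/2.
For Firm B: with q = P(Fight), equating Enter's and Stay's payoffs gives −3q + 3 = q + 1 ⇒ q = 1/2.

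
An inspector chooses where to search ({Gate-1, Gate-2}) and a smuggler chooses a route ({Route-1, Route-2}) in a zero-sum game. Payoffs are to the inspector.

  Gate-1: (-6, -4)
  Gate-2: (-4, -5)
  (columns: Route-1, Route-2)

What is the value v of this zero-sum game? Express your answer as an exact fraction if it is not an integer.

-14/3

Row minima: Gate-1 → -6, Gate-2 → -5; maximin = -5.
Column maxima: Route-1 → -4, Route-2 → -4; minimax = -4.
-5 ≠ -4, so there is no saddle point; optimal play is mixed.
Let the inspector play Gate-1 with probability p. Expected payoff against Route-1: (-6)p + (-4)(1−p) = −2p − 4; against Route-2: (-4)p + (-5)(1−p) = p − 5.
Setting these equal: −2p − 4 = p − 5 ⇒ −3p = -1 ⇒ p = 1/3, and the value is (-2)·(1/3) − 4 = -14/3.
For the smuggler: with q = P(Route-1), equating Gate-1's and Gate-2's payoffs gives −2q − 4 = q − 5 ⇒ q = 1/3.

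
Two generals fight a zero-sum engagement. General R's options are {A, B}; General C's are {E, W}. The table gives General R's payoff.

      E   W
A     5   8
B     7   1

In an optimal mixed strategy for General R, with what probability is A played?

Row minima: A → 5, B → 1; maximin = 5.
Column maxima: E → 7, W → 8; minimax = 7.
5 ≠ 7, so there is no saddle point; optimal play is mixed.
Let General R play A with probability p. Expected payoff against E: 5p + 7(1−p) = −2p + 7; against W: 8p + 1(1−p) = 7p + 1.
Setting these equal: −2p + 7 = 7p + 1 ⇒ −9p = -6 ⇒ p = 2/3, and the value is (-2)·(2/3) + 7 = 17/3.
For General C: with q = P(E), equating A's and B's payoffs gives −3q + 8 = 6q + 1 ⇒ q = 7/9.

2/3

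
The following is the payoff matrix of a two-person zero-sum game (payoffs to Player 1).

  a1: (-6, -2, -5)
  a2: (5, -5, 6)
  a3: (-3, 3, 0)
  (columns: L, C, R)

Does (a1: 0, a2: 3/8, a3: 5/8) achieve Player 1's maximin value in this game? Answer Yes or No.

Yes

Against L this mix gives (3/8)·5 + (5/8)·(-3) = 0.
Against C this mix gives (3/8)·(-5) + (5/8)·3 = 0.
Against R this mix gives (3/8)·6 + (5/8)·0 = 9/4.
All of Player 2's active replies (L, C) yield 0, and no column does worse for Player 1. The mix makes Player 2 indifferent and guarantees 0, so it is optimal.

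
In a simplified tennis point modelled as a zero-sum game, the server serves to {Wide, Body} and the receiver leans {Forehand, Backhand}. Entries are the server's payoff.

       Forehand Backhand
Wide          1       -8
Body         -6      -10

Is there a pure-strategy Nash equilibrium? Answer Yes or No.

Yes

Row minima: Wide → -8, Body → -10; maximin = -8.
Column maxima: Forehand → 1, Backhand → -8; minimax = -8.
maximin = minimax = -8, so a saddle point exists.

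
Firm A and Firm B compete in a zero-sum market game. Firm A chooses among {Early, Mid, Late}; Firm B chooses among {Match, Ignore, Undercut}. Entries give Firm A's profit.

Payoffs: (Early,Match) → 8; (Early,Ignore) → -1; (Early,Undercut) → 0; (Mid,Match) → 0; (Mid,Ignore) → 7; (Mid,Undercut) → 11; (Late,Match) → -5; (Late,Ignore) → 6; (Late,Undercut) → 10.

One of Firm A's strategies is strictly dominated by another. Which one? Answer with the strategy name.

Late

Mid gives a strictly higher payoff than Late against every column: 0 > -5, 7 > 6, 11 > 10.
So Late is strictly dominated and Firm A never plays it.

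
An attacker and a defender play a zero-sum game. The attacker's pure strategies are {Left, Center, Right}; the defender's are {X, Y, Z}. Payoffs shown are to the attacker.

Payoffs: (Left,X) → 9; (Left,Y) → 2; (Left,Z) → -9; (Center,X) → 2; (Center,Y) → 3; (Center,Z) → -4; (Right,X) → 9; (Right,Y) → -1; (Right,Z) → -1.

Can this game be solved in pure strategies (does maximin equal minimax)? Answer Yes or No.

Row minima: Left → -9, Center → -4, Right → -1; maximin = -1.
Column maxima: X → 9, Y → 3, Z → -1; minimax = -1.
maximin = minimax = -1, so a saddle point exists.

Yes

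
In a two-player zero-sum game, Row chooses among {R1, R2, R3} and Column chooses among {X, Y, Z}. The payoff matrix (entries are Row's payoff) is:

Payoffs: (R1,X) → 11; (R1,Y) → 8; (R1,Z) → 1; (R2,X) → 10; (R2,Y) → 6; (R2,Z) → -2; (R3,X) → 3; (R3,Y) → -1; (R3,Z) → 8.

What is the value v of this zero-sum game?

65/16

Row minima: R1 → 1, R2 → -2, R3 → -1; maximin = 1.
Column maxima: X → 11, Y → 8, Z → 8; minimax = 8.
1 ≠ 8, so there is no saddle point; optimal play is mixed.
R2 is strictly dominated by R1, so Row never plays it.
X is strictly dominated by Y (it gives Row strictly more in every row), so Column never plays it.
On the remaining 2×2 (R1, R3 vs Y, Z):
Let Row play R1 with probability p. Expected payoff against Y: 8p + (-1)(1−p) = 9p − 1; against Z: 1p + 8(1−p) = −7p + 8.
Setting these equal: 9p − 1 = −7p + 8 ⇒ 16p = 9 ⇒ p = 9/16, and the value is (9)·(9/16) − 1 = 65/16.
For Column: with q = P(Y), equating R1's and R3's payoffs gives 7q + 1 = −9q + 8 ⇒ q = 7/16.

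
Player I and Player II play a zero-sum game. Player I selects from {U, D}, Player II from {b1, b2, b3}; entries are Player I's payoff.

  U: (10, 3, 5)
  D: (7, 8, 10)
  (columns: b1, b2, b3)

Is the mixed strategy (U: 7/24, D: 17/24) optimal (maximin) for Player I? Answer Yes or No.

Against b1 this mix gives (7/24)·10 + (17/24)·7 = 63/8.
Against b2 this mix gives (7/24)·3 + (17/24)·8 = 157/24.
Against b3 this mix gives (7/24)·5 + (17/24)·10 = 205/24.
Player II will play b2, holding Player I to 157/24. Shifting weight toward the row that does better against b2 would raise this floor (the equalizing mix achieves 59/8 against both b2 and b1), so the proposed strategy is not optimal.

No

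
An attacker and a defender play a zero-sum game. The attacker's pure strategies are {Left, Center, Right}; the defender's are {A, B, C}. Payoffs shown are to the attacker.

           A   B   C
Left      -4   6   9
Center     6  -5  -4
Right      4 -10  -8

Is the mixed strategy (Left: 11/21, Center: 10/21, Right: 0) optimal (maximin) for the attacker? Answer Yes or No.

Against A this mix gives (11/21)·(-4) + (10/21)·6 = 16/21.
Against B this mix gives (11/21)·6 + (10/21)·(-5) = 16/21.
Against C this mix gives (11/21)·9 + (10/21)·(-4) = 59/21.
All of the defender's active replies (A, B) yield 16/21, and no column does worse for the attacker. The mix makes the defender indifferent and guarantees 16/21, so it is optimal.

Yes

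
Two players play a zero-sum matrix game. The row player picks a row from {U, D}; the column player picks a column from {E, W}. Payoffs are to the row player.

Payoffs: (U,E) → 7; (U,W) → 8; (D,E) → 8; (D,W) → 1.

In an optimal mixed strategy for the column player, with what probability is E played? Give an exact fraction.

Row minima: U → 7, D → 1; maximin = 7.
Column maxima: E → 8, W → 8; minimax = 8.
7 ≠ 8, so there is no saddle point; optimal play is mixed.
Let the row player play U with probability p. Expected payoff against E: 7p + 8(1−p) = −p + 8; against W: 8p + 1(1−p) = 7p + 1.
Setting these equal: −p + 8 = 7p + 1 ⇒ −8p = -7 ⇒ p = 7/8, and the value is (-1)·(7/8) + 8 = 57/8.
For the column player: with q = P(E), equating U's and D's payoffs gives −q + 8 = 7q + 1 ⇒ q = 7/8.

7/8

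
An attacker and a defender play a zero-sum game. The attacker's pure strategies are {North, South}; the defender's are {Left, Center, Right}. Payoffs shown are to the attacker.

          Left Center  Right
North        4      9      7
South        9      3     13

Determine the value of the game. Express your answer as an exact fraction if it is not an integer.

Row minima: North → 4, South → 3; maximin = 4.
Column maxima: Left → 9, Center → 9, Right → 13; minimax = 9.
4 ≠ 9, so there is no saddle point; optimal play is mixed.
Right is strictly dominated by Left (it gives the attacker strictly more in every row), so the defender never plays it.
On the remaining 2×2 (North, South vs Left, Center):
Let the attacker play North with probability p. Expected payoff against Left: 4p + 9(1−p) = −5p + 9; against Center: 9p + 3(1−p) = 6p + 3.
Setting these equal: −5p + 9 = 6p + 3 ⇒ −11p = -6 ⇒ p = 6/11, and the value is (-5)·(6/11) + 9 = 69/11.
For the defender: with q = P(Left), equating North's and South's payoffs gives −5q + 9 = 6q + 3 ⇒ q = 6/11.

69/11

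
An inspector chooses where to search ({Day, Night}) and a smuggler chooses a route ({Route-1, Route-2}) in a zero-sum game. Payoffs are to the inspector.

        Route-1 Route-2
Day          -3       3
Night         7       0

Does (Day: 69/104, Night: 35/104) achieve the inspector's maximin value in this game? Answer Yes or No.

No

Against Route-1 this mix gives (69/104)·(-3) + (35/104)·7 = 19/52.
Against Route-2 this mix gives (69/104)·3 + (35/104)·0 = 207/104.
The smuggler will play Route-1, holding the inspector to 19/52. Shifting weight toward the row that does better against Route-1 would raise this floor (the equalizing mix achieves 21/13 against both Route-1 and Route-2), so the proposed strategy is not optimal.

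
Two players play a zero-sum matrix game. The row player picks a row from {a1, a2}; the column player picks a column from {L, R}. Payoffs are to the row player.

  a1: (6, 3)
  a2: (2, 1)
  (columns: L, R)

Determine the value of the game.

3

Row minima: a1 → 3, a2 → 1; maximin = 3.
Column maxima: L → 6, R → 3; minimax = 3.
Since maximin = minimax = 3, there is a saddle point and the value is 3.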